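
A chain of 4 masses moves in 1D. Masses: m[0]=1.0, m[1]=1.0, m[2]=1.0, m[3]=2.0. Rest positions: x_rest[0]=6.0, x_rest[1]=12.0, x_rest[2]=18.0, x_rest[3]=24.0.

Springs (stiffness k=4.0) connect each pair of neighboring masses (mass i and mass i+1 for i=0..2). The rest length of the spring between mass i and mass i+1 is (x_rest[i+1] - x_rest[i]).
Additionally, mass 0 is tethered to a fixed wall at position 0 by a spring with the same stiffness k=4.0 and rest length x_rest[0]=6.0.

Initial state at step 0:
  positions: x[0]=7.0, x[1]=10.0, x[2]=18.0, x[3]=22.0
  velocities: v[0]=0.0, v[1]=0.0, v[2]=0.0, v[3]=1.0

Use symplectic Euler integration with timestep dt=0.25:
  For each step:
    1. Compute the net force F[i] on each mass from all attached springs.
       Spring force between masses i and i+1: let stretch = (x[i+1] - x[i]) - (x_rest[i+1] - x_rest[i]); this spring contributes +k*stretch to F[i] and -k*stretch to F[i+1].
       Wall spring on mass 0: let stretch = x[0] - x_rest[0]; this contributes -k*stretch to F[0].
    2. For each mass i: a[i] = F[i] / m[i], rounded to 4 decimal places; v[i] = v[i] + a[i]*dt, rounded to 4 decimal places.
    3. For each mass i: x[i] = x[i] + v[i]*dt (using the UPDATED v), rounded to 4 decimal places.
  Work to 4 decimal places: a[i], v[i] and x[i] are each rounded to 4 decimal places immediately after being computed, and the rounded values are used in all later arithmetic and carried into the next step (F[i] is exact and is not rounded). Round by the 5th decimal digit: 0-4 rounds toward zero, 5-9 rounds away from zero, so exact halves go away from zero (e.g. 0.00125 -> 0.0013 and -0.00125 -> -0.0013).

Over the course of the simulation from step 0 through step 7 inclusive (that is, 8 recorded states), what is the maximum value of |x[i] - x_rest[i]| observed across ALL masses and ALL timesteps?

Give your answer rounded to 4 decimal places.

Answer: 2.3444

Derivation:
Step 0: x=[7.0000 10.0000 18.0000 22.0000] v=[0.0000 0.0000 0.0000 1.0000]
Step 1: x=[6.0000 11.2500 17.0000 22.5000] v=[-4.0000 5.0000 -4.0000 2.0000]
Step 2: x=[4.8125 12.6250 15.9375 23.0625] v=[-4.7500 5.5000 -4.2500 2.2500]
Step 3: x=[4.3750 12.8750 15.8281 23.4844] v=[-1.7500 1.0000 -0.4375 1.6875]
Step 4: x=[4.9688 11.7383 16.8945 23.6993] v=[2.3750 -4.5469 4.2657 0.8594]
Step 5: x=[6.0127 10.1983 18.3731 23.8136] v=[4.1757 -6.1602 5.9143 0.4570]
Step 6: x=[6.5999 9.6556 19.1681 23.9978] v=[2.3486 -2.1710 3.1800 0.7368]
Step 7: x=[6.3010 10.7271 18.7924 24.3283] v=[-1.1956 4.2858 -1.5028 1.3220]
Max displacement = 2.3444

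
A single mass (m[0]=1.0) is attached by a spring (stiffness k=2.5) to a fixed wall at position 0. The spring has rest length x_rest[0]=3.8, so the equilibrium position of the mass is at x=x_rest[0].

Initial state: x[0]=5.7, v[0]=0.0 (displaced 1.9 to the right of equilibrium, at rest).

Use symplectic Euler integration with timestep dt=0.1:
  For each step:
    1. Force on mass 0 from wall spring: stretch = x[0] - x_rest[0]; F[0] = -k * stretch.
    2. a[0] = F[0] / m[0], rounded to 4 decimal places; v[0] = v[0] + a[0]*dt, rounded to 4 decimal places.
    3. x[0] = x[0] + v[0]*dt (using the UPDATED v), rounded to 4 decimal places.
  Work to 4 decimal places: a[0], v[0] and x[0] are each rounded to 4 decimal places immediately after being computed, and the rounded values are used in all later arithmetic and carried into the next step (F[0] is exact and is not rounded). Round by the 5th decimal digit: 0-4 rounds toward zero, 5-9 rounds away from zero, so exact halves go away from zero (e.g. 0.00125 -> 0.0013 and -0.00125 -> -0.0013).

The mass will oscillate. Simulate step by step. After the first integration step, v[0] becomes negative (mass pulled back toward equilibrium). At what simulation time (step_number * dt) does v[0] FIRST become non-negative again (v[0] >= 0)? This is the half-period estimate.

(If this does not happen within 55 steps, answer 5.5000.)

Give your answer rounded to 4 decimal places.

Answer: 2.0000

Derivation:
Step 0: x=[5.7000] v=[0.0000]
Step 1: x=[5.6525] v=[-0.4750]
Step 2: x=[5.5587] v=[-0.9381]
Step 3: x=[5.4209] v=[-1.3778]
Step 4: x=[5.2426] v=[-1.7830]
Step 5: x=[5.0282] v=[-2.1437]
Step 6: x=[4.7831] v=[-2.4508]
Step 7: x=[4.5134] v=[-2.6966]
Step 8: x=[4.2259] v=[-2.8750]
Step 9: x=[3.9278] v=[-2.9815]
Step 10: x=[3.6265] v=[-3.0135]
Step 11: x=[3.3295] v=[-2.9701]
Step 12: x=[3.0443] v=[-2.8525]
Step 13: x=[2.7779] v=[-2.6636]
Step 14: x=[2.5371] v=[-2.4081]
Step 15: x=[2.3279] v=[-2.0924]
Step 16: x=[2.1555] v=[-1.7244]
Step 17: x=[2.0242] v=[-1.3133]
Step 18: x=[1.9373] v=[-0.8694]
Step 19: x=[1.8969] v=[-0.4037]
Step 20: x=[1.9041] v=[0.0721]
First v>=0 after going negative at step 20, time=2.0000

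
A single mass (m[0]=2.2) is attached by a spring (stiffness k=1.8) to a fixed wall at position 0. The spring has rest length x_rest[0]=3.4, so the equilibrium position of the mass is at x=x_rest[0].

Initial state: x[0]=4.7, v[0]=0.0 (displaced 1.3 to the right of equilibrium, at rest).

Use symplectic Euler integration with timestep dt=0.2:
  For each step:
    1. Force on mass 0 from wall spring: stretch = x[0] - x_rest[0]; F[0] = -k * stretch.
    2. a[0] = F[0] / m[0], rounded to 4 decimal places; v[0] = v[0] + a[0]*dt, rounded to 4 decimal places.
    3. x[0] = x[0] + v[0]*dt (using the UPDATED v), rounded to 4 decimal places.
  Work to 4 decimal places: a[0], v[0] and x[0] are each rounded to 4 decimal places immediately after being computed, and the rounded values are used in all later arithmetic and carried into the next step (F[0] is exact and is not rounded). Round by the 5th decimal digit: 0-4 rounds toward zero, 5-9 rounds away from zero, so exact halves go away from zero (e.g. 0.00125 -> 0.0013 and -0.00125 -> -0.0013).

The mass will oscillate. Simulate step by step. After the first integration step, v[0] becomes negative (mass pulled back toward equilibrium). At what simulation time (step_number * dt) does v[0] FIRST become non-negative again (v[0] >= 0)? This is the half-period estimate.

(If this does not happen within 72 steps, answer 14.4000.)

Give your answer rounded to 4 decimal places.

Answer: 3.6000

Derivation:
Step 0: x=[4.7000] v=[0.0000]
Step 1: x=[4.6575] v=[-0.2127]
Step 2: x=[4.5738] v=[-0.4185]
Step 3: x=[4.4517] v=[-0.6106]
Step 4: x=[4.2952] v=[-0.7827]
Step 5: x=[4.1094] v=[-0.9292]
Step 6: x=[3.9003] v=[-1.0453]
Step 7: x=[3.6749] v=[-1.1272]
Step 8: x=[3.4405] v=[-1.1722]
Step 9: x=[3.2047] v=[-1.1788]
Step 10: x=[2.9753] v=[-1.1468]
Step 11: x=[2.7598] v=[-1.0773]
Step 12: x=[2.5653] v=[-0.9725]
Step 13: x=[2.3981] v=[-0.8359]
Step 14: x=[2.2637] v=[-0.6720]
Step 15: x=[2.1665] v=[-0.4861]
Step 16: x=[2.1096] v=[-0.2843]
Step 17: x=[2.0950] v=[-0.0731]
Step 18: x=[2.1231] v=[0.1404]
First v>=0 after going negative at step 18, time=3.6000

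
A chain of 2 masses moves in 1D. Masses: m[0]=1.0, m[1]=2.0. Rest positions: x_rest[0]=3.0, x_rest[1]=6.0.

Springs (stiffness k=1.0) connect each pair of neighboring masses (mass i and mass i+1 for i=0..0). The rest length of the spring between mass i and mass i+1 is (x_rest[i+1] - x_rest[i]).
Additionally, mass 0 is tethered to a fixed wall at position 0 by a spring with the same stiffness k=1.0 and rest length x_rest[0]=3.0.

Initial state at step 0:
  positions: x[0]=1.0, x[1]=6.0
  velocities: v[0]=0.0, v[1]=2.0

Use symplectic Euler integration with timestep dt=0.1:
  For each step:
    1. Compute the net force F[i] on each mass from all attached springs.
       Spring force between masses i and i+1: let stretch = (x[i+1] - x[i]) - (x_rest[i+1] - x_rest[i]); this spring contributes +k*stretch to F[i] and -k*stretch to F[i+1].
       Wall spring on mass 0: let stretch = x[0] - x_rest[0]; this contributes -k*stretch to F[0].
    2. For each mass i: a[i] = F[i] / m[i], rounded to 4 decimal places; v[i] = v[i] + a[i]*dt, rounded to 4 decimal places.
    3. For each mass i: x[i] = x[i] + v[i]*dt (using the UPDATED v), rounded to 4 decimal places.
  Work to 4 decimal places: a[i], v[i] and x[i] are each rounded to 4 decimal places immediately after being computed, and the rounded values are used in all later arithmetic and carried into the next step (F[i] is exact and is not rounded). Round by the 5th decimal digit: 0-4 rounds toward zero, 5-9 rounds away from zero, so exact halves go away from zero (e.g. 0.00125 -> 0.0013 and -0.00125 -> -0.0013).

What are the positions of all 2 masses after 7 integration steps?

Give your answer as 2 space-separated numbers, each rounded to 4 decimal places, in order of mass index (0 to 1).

Step 0: x=[1.0000 6.0000] v=[0.0000 2.0000]
Step 1: x=[1.0400 6.1900] v=[0.4000 1.9000]
Step 2: x=[1.1211 6.3693] v=[0.8110 1.7925]
Step 3: x=[1.2435 6.5373] v=[1.2237 1.6801]
Step 4: x=[1.4064 6.6938] v=[1.6287 1.5654]
Step 5: x=[1.6081 6.8389] v=[2.0168 1.4510]
Step 6: x=[1.8460 6.9729] v=[2.3791 1.3395]
Step 7: x=[2.1167 7.0962] v=[2.7072 1.2332]

Answer: 2.1167 7.0962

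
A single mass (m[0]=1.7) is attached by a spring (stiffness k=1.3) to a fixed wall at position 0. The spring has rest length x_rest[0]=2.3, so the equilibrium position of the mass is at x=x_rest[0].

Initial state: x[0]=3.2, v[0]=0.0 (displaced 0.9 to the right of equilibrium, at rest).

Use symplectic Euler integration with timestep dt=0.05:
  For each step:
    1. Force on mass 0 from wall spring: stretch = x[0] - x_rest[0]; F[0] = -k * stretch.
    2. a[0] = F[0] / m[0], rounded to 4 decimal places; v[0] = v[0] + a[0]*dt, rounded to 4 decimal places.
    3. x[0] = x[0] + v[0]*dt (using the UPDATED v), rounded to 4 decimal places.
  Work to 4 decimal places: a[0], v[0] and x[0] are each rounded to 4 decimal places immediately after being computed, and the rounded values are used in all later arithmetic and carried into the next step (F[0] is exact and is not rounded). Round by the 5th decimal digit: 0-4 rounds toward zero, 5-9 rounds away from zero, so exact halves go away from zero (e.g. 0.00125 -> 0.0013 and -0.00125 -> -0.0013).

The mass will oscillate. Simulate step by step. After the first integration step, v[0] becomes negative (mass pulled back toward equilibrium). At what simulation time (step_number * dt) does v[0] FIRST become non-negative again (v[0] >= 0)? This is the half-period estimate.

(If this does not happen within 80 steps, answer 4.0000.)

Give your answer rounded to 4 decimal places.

Answer: 3.6000

Derivation:
Step 0: x=[3.2000] v=[0.0000]
Step 1: x=[3.1983] v=[-0.0344]
Step 2: x=[3.1949] v=[-0.0687]
Step 3: x=[3.1898] v=[-0.1029]
Step 4: x=[3.1830] v=[-0.1369]
Step 5: x=[3.1745] v=[-0.1707]
Step 6: x=[3.1643] v=[-0.2041]
Step 7: x=[3.1524] v=[-0.2371]
Step 8: x=[3.1389] v=[-0.2697]
Step 9: x=[3.1238] v=[-0.3018]
Step 10: x=[3.1071] v=[-0.3333]
Step 11: x=[3.0889] v=[-0.3642]
Step 12: x=[3.0692] v=[-0.3944]
Step 13: x=[3.0480] v=[-0.4238]
Step 14: x=[3.0254] v=[-0.4524]
Step 15: x=[3.0014] v=[-0.4801]
Step 16: x=[2.9761] v=[-0.5069]
Step 17: x=[2.9495] v=[-0.5328]
Step 18: x=[2.9216] v=[-0.5576]
Step 19: x=[2.8925] v=[-0.5814]
Step 20: x=[2.8623] v=[-0.6041]
Step 21: x=[2.8310] v=[-0.6256]
Step 22: x=[2.7987] v=[-0.6459]
Step 23: x=[2.7655] v=[-0.6650]
Step 24: x=[2.7314] v=[-0.6828]
Step 25: x=[2.6964] v=[-0.6993]
Step 26: x=[2.6607] v=[-0.7145]
Step 27: x=[2.6243] v=[-0.7283]
Step 28: x=[2.5873] v=[-0.7407]
Step 29: x=[2.5497] v=[-0.7517]
Step 30: x=[2.5116] v=[-0.7612]
Step 31: x=[2.4731] v=[-0.7693]
Step 32: x=[2.4343] v=[-0.7759]
Step 33: x=[2.3953] v=[-0.7810]
Step 34: x=[2.3561] v=[-0.7846]
Step 35: x=[2.3168] v=[-0.7867]
Step 36: x=[2.2774] v=[-0.7873]
Step 37: x=[2.2381] v=[-0.7864]
Step 38: x=[2.1989] v=[-0.7840]
Step 39: x=[2.1599] v=[-0.7801]
Step 40: x=[2.1212] v=[-0.7747]
Step 41: x=[2.0828] v=[-0.7679]
Step 42: x=[2.0448] v=[-0.7596]
Step 43: x=[2.0073] v=[-0.7498]
Step 44: x=[1.9704] v=[-0.7386]
Step 45: x=[1.9341] v=[-0.7260]
Step 46: x=[1.8985] v=[-0.7120]
Step 47: x=[1.8637] v=[-0.6967]
Step 48: x=[1.8297] v=[-0.6800]
Step 49: x=[1.7966] v=[-0.6620]
Step 50: x=[1.7645] v=[-0.6428]
Step 51: x=[1.7334] v=[-0.6223]
Step 52: x=[1.7034] v=[-0.6006]
Step 53: x=[1.6745] v=[-0.5778]
Step 54: x=[1.6468] v=[-0.5539]
Step 55: x=[1.6204] v=[-0.5289]
Step 56: x=[1.5953] v=[-0.5029]
Step 57: x=[1.5715] v=[-0.4760]
Step 58: x=[1.5491] v=[-0.4481]
Step 59: x=[1.5281] v=[-0.4194]
Step 60: x=[1.5086] v=[-0.3899]
Step 61: x=[1.4906] v=[-0.3596]
Step 62: x=[1.4742] v=[-0.3287]
Step 63: x=[1.4593] v=[-0.2971]
Step 64: x=[1.4461] v=[-0.2650]
Step 65: x=[1.4345] v=[-0.2324]
Step 66: x=[1.4245] v=[-0.1993]
Step 67: x=[1.4162] v=[-0.1658]
Step 68: x=[1.4096] v=[-0.1320]
Step 69: x=[1.4047] v=[-0.0980]
Step 70: x=[1.4015] v=[-0.0638]
Step 71: x=[1.4000] v=[-0.0294]
Step 72: x=[1.4003] v=[0.0050]
First v>=0 after going negative at step 72, time=3.6000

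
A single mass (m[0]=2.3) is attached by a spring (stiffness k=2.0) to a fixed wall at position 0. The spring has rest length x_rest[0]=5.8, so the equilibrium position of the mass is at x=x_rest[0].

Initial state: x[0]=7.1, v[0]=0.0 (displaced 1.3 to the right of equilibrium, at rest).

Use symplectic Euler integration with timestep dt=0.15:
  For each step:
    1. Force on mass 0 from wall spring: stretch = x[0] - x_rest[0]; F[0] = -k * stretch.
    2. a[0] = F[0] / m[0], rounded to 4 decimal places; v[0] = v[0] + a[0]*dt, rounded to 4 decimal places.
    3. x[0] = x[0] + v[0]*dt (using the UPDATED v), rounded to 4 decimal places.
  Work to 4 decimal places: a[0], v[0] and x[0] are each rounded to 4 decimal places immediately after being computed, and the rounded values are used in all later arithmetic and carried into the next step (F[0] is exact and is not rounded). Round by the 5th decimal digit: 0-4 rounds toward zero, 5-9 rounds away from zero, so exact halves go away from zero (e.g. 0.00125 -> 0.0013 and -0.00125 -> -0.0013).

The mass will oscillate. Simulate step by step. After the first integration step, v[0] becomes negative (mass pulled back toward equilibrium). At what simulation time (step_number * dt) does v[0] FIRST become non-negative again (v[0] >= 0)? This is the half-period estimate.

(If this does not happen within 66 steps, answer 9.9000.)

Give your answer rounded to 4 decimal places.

Answer: 3.4500

Derivation:
Step 0: x=[7.1000] v=[0.0000]
Step 1: x=[7.0746] v=[-0.1696]
Step 2: x=[7.0242] v=[-0.3358]
Step 3: x=[6.9499] v=[-0.4955]
Step 4: x=[6.8531] v=[-0.6455]
Step 5: x=[6.7357] v=[-0.7829]
Step 6: x=[6.6000] v=[-0.9050]
Step 7: x=[6.4486] v=[-1.0094]
Step 8: x=[6.2845] v=[-1.0940]
Step 9: x=[6.1109] v=[-1.1572]
Step 10: x=[5.9312] v=[-1.1977]
Step 11: x=[5.7490] v=[-1.2148]
Step 12: x=[5.5678] v=[-1.2082]
Step 13: x=[5.3911] v=[-1.1779]
Step 14: x=[5.2224] v=[-1.1246]
Step 15: x=[5.0650] v=[-1.0493]
Step 16: x=[4.9220] v=[-0.9534]
Step 17: x=[4.7962] v=[-0.8389]
Step 18: x=[4.6900] v=[-0.7080]
Step 19: x=[4.6055] v=[-0.5632]
Step 20: x=[4.5444] v=[-0.4074]
Step 21: x=[4.5079] v=[-0.2436]
Step 22: x=[4.4966] v=[-0.0751]
Step 23: x=[4.5108] v=[0.0949]
First v>=0 after going negative at step 23, time=3.4500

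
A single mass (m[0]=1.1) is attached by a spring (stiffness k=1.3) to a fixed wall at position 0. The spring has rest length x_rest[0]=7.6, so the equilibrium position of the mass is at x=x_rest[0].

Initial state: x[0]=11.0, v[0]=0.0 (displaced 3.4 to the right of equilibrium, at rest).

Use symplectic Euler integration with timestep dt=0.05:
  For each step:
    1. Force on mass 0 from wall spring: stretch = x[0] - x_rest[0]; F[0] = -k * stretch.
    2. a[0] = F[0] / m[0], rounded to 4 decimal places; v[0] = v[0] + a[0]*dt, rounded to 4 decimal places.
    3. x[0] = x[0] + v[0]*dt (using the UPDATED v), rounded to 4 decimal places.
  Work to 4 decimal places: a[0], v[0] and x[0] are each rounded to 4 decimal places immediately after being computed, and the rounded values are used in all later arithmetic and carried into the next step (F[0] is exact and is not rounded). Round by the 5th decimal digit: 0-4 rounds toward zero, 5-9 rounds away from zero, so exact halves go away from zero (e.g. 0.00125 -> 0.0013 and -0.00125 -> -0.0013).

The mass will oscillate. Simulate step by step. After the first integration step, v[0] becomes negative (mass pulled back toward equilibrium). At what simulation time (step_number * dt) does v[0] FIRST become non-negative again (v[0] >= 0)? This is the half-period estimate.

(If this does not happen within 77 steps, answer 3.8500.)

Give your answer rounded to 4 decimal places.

Step 0: x=[11.0000] v=[0.0000]
Step 1: x=[10.9900] v=[-0.2009]
Step 2: x=[10.9699] v=[-0.4012]
Step 3: x=[10.9399] v=[-0.6003]
Step 4: x=[10.9000] v=[-0.7977]
Step 5: x=[10.8504] v=[-0.9927]
Step 6: x=[10.7912] v=[-1.1848]
Step 7: x=[10.7225] v=[-1.3734]
Step 8: x=[10.6446] v=[-1.5579]
Step 9: x=[10.5577] v=[-1.7378]
Step 10: x=[10.4621] v=[-1.9126]
Step 11: x=[10.3580] v=[-2.0817]
Step 12: x=[10.2458] v=[-2.2447]
Step 13: x=[10.1258] v=[-2.4010]
Step 14: x=[9.9983] v=[-2.5503]
Step 15: x=[9.8637] v=[-2.6920]
Step 16: x=[9.7224] v=[-2.8258]
Step 17: x=[9.5748] v=[-2.9512]
Step 18: x=[9.4214] v=[-3.0679]
Step 19: x=[9.2626] v=[-3.1755]
Step 20: x=[9.0989] v=[-3.2737]
Step 21: x=[8.9308] v=[-3.3623]
Step 22: x=[8.7588] v=[-3.4409]
Step 23: x=[8.5833] v=[-3.5094]
Step 24: x=[8.4049] v=[-3.5675]
Step 25: x=[8.2241] v=[-3.6151]
Step 26: x=[8.0415] v=[-3.6520]
Step 27: x=[7.8576] v=[-3.6781]
Step 28: x=[7.6729] v=[-3.6933]
Step 29: x=[7.4880] v=[-3.6976]
Step 30: x=[7.3035] v=[-3.6910]
Step 31: x=[7.1198] v=[-3.6735]
Step 32: x=[6.9375] v=[-3.6451]
Step 33: x=[6.7572] v=[-3.6060]
Step 34: x=[6.5794] v=[-3.5562]
Step 35: x=[6.4046] v=[-3.4959]
Step 36: x=[6.2333] v=[-3.4253]
Step 37: x=[6.0661] v=[-3.3445]
Step 38: x=[5.9034] v=[-3.2539]
Step 39: x=[5.7457] v=[-3.1536]
Step 40: x=[5.5935] v=[-3.0440]
Step 41: x=[5.4472] v=[-2.9254]
Step 42: x=[5.3073] v=[-2.7982]
Step 43: x=[5.1742] v=[-2.6627]
Step 44: x=[5.0482] v=[-2.5194]
Step 45: x=[4.9298] v=[-2.3686]
Step 46: x=[4.8193] v=[-2.2108]
Step 47: x=[4.7170] v=[-2.0465]
Step 48: x=[4.6232] v=[-1.8761]
Step 49: x=[4.5382] v=[-1.7002]
Step 50: x=[4.4622] v=[-1.5193]
Step 51: x=[4.3955] v=[-1.3339]
Step 52: x=[4.3383] v=[-1.1445]
Step 53: x=[4.2907] v=[-0.9518]
Step 54: x=[4.2529] v=[-0.7563]
Step 55: x=[4.2250] v=[-0.5585]
Step 56: x=[4.2070] v=[-0.3591]
Step 57: x=[4.1991] v=[-0.1586]
Step 58: x=[4.2012] v=[0.0424]
First v>=0 after going negative at step 58, time=2.9000

Answer: 2.9000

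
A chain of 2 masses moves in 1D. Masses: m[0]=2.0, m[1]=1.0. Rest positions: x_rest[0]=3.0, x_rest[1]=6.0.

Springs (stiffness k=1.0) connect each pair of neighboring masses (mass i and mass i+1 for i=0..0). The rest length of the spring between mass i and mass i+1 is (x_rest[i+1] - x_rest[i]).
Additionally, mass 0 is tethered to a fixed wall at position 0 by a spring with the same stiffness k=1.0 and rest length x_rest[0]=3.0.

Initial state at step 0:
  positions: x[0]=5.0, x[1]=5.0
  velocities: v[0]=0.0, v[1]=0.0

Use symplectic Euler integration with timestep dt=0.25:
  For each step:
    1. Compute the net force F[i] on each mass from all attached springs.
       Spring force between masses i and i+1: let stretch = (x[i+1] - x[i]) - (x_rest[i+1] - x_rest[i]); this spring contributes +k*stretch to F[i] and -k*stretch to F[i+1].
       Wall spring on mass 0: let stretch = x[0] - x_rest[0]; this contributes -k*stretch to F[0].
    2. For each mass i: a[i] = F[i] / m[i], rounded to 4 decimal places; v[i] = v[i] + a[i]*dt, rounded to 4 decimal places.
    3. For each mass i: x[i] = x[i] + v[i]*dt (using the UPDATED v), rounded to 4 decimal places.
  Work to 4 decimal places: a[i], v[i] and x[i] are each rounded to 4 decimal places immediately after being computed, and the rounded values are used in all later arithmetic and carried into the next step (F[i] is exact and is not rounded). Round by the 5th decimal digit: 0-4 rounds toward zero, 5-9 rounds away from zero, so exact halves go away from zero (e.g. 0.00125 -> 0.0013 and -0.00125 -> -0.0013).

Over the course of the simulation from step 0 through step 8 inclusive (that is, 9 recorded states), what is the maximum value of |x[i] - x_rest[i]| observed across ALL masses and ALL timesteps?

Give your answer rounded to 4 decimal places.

Answer: 2.1946

Derivation:
Step 0: x=[5.0000 5.0000] v=[0.0000 0.0000]
Step 1: x=[4.8438 5.1875] v=[-0.6250 0.7500]
Step 2: x=[4.5469 5.5410] v=[-1.1875 1.4141]
Step 3: x=[4.1390 6.0199] v=[-1.6316 1.9156]
Step 4: x=[3.6605 6.5688] v=[-1.9139 2.1954]
Step 5: x=[3.1585 7.1234] v=[-2.0079 2.2183]
Step 6: x=[2.6817 7.6177] v=[-1.9071 1.9771]
Step 7: x=[2.2754 7.9910] v=[-1.6253 1.4931]
Step 8: x=[1.9766 8.1946] v=[-1.1953 0.8142]
Max displacement = 2.1946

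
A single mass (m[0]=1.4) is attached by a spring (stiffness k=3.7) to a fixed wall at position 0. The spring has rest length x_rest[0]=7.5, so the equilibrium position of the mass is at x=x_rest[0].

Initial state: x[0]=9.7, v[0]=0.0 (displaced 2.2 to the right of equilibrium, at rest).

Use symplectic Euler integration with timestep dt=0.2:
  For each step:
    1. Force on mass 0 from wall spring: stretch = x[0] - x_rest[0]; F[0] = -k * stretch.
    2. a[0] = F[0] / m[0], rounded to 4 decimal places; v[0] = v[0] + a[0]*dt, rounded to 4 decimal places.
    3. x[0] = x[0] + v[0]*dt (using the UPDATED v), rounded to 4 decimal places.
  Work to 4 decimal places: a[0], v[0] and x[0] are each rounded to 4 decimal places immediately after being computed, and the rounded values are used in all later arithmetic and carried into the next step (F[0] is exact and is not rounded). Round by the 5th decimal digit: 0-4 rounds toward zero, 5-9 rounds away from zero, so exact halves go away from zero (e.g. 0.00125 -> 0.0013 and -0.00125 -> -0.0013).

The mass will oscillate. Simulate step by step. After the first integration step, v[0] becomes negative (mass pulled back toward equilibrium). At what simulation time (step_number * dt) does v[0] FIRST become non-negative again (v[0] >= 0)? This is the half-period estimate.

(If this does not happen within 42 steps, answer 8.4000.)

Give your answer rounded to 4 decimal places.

Step 0: x=[9.7000] v=[0.0000]
Step 1: x=[9.4674] v=[-1.1629]
Step 2: x=[9.0268] v=[-2.2028]
Step 3: x=[8.4248] v=[-3.0098]
Step 4: x=[7.7251] v=[-3.4986]
Step 5: x=[7.0016] v=[-3.6176]
Step 6: x=[6.3308] v=[-3.3542]
Step 7: x=[5.7836] v=[-2.7362]
Step 8: x=[5.4178] v=[-1.8290]
Step 9: x=[5.2721] v=[-0.7284]
Step 10: x=[5.3619] v=[0.4492]
First v>=0 after going negative at step 10, time=2.0000

Answer: 2.0000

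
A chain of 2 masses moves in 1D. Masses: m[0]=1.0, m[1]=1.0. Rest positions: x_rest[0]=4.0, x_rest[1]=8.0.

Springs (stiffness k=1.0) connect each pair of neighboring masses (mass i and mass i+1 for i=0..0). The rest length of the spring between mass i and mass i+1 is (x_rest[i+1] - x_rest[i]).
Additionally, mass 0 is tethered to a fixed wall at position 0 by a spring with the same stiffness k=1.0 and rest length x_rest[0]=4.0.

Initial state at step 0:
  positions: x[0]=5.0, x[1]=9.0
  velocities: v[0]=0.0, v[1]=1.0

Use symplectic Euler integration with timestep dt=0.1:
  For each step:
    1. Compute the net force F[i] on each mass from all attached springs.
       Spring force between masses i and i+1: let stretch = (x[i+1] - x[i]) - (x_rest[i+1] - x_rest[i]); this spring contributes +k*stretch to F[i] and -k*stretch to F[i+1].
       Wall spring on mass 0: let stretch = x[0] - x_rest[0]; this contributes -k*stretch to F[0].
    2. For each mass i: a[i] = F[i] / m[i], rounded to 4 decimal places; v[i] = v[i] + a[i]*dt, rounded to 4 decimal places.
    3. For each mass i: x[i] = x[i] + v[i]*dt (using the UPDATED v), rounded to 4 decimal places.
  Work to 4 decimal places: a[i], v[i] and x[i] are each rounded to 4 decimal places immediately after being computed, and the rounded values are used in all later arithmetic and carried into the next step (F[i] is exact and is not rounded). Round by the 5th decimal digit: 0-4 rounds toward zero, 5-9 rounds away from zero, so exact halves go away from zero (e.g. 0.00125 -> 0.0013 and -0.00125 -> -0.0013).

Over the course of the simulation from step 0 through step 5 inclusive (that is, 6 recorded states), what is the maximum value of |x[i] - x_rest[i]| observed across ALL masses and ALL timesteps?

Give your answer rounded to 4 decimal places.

Answer: 1.4770

Derivation:
Step 0: x=[5.0000 9.0000] v=[0.0000 1.0000]
Step 1: x=[4.9900 9.1000] v=[-0.1000 1.0000]
Step 2: x=[4.9712 9.1989] v=[-0.1880 0.9890]
Step 3: x=[4.9450 9.2955] v=[-0.2624 0.9662]
Step 4: x=[4.9128 9.3886] v=[-0.3219 0.9312]
Step 5: x=[4.8762 9.4770] v=[-0.3656 0.8836]
Max displacement = 1.4770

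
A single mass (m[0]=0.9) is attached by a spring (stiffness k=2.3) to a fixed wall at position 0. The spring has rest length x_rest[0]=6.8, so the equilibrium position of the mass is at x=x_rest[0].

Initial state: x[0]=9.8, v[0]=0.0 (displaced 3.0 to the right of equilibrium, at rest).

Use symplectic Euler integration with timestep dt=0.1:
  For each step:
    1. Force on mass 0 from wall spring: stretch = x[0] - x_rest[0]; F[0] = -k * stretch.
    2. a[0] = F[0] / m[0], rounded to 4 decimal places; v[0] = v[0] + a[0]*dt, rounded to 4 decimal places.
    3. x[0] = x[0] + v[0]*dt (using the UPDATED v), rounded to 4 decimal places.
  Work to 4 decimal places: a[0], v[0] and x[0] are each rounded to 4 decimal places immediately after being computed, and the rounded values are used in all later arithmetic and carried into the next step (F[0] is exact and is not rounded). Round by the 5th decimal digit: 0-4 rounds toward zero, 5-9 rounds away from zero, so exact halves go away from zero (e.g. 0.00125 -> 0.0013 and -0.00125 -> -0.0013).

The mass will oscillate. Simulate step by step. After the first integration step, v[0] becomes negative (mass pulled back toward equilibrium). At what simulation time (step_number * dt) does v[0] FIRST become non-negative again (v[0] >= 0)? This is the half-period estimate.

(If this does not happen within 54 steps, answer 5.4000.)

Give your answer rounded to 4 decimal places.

Step 0: x=[9.8000] v=[0.0000]
Step 1: x=[9.7233] v=[-0.7667]
Step 2: x=[9.5719] v=[-1.5138]
Step 3: x=[9.3497] v=[-2.2222]
Step 4: x=[9.0623] v=[-2.8738]
Step 5: x=[8.7171] v=[-3.4519]
Step 6: x=[8.3229] v=[-3.9418]
Step 7: x=[7.8898] v=[-4.3310]
Step 8: x=[7.4289] v=[-4.6095]
Step 9: x=[6.9519] v=[-4.7702]
Step 10: x=[6.4710] v=[-4.8090]
Step 11: x=[5.9985] v=[-4.7249]
Step 12: x=[5.5465] v=[-4.5201]
Step 13: x=[5.1265] v=[-4.1998]
Step 14: x=[4.7493] v=[-3.7721]
Step 15: x=[4.4245] v=[-3.2480]
Step 16: x=[4.1604] v=[-2.6409]
Step 17: x=[3.9638] v=[-1.9663]
Step 18: x=[3.8397] v=[-1.2415]
Step 19: x=[3.7912] v=[-0.4850]
Step 20: x=[3.8196] v=[0.2839]
First v>=0 after going negative at step 20, time=2.0000

Answer: 2.0000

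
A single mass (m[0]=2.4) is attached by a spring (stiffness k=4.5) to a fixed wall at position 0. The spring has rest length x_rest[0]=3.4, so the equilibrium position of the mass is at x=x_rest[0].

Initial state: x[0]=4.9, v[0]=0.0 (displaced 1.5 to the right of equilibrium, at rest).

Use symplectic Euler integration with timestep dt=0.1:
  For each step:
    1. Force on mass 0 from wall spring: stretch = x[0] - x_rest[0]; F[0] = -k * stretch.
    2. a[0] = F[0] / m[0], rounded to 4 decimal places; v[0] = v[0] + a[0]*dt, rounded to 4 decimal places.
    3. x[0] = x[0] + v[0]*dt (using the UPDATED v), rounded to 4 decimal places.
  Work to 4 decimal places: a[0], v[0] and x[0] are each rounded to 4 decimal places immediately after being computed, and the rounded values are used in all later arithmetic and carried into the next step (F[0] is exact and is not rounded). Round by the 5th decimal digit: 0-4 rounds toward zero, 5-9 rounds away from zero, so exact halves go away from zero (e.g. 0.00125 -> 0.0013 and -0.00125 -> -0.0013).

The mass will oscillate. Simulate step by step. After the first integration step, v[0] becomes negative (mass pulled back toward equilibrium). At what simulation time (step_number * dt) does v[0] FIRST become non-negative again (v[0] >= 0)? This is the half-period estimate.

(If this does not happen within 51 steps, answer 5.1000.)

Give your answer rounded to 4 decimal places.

Step 0: x=[4.9000] v=[0.0000]
Step 1: x=[4.8719] v=[-0.2813]
Step 2: x=[4.8162] v=[-0.5573]
Step 3: x=[4.7339] v=[-0.8228]
Step 4: x=[4.6266] v=[-1.0729]
Step 5: x=[4.4963] v=[-1.3029]
Step 6: x=[4.3455] v=[-1.5085]
Step 7: x=[4.1769] v=[-1.6858]
Step 8: x=[3.9938] v=[-1.8315]
Step 9: x=[3.7995] v=[-1.9428]
Step 10: x=[3.5977] v=[-2.0177]
Step 11: x=[3.3922] v=[-2.0548]
Step 12: x=[3.1869] v=[-2.0533]
Step 13: x=[2.9856] v=[-2.0133]
Step 14: x=[2.7920] v=[-1.9356]
Step 15: x=[2.6098] v=[-1.8216]
Step 16: x=[2.4425] v=[-1.6734]
Step 17: x=[2.2931] v=[-1.4939]
Step 18: x=[2.1645] v=[-1.2864]
Step 19: x=[2.0590] v=[-1.0547]
Step 20: x=[1.9787] v=[-0.8033]
Step 21: x=[1.9250] v=[-0.5368]
Step 22: x=[1.8990] v=[-0.2602]
Step 23: x=[1.9011] v=[0.0212]
First v>=0 after going negative at step 23, time=2.3000

Answer: 2.3000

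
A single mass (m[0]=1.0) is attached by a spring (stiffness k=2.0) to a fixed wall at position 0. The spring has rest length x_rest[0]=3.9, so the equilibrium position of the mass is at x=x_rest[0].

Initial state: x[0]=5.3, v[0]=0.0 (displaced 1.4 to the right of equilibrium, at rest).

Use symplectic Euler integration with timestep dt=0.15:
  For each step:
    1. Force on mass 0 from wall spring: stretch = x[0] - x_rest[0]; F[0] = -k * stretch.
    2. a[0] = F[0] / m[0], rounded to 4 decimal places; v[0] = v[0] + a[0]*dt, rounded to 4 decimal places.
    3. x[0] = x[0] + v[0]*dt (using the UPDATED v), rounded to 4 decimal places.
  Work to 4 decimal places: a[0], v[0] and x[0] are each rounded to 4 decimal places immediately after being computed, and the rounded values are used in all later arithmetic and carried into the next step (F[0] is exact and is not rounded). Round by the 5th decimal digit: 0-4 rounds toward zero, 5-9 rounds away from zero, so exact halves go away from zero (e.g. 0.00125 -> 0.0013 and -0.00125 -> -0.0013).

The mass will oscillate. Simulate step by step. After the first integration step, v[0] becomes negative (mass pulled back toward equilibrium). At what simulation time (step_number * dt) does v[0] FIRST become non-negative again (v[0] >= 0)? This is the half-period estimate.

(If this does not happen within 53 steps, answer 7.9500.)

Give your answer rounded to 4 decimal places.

Answer: 2.2500

Derivation:
Step 0: x=[5.3000] v=[0.0000]
Step 1: x=[5.2370] v=[-0.4200]
Step 2: x=[5.1138] v=[-0.8211]
Step 3: x=[4.9360] v=[-1.1852]
Step 4: x=[4.7116] v=[-1.4960]
Step 5: x=[4.4507] v=[-1.7395]
Step 6: x=[4.1650] v=[-1.9047]
Step 7: x=[3.8674] v=[-1.9842]
Step 8: x=[3.5712] v=[-1.9744]
Step 9: x=[3.2898] v=[-1.8758]
Step 10: x=[3.0359] v=[-1.6927]
Step 11: x=[2.8209] v=[-1.4335]
Step 12: x=[2.6544] v=[-1.1098]
Step 13: x=[2.5440] v=[-0.7361]
Step 14: x=[2.4946] v=[-0.3293]
Step 15: x=[2.5084] v=[0.0923]
First v>=0 after going negative at step 15, time=2.2500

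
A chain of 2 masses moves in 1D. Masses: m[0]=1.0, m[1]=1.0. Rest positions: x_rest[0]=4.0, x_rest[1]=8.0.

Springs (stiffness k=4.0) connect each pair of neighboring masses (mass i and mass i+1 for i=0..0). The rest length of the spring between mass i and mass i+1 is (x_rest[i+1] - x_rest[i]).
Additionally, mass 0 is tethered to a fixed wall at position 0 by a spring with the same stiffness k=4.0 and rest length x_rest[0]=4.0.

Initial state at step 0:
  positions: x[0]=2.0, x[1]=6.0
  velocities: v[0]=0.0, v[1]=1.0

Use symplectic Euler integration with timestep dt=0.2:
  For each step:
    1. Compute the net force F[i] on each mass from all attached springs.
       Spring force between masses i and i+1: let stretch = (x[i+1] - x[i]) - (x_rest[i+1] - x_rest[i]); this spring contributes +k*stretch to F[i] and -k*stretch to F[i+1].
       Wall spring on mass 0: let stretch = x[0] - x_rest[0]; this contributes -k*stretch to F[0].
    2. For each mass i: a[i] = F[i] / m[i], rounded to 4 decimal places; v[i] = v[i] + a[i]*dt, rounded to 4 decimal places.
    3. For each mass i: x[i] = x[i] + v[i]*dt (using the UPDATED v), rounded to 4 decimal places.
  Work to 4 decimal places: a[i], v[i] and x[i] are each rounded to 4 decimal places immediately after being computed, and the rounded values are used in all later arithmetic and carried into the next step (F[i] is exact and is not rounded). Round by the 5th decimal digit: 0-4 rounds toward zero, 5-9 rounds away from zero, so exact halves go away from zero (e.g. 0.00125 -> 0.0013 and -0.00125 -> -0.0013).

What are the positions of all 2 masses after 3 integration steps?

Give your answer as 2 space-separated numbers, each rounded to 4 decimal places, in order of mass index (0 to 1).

Answer: 3.5616 6.7137

Derivation:
Step 0: x=[2.0000 6.0000] v=[0.0000 1.0000]
Step 1: x=[2.3200 6.2000] v=[1.6000 1.0000]
Step 2: x=[2.8896 6.4192] v=[2.8480 1.0960]
Step 3: x=[3.5616 6.7137] v=[3.3600 1.4723]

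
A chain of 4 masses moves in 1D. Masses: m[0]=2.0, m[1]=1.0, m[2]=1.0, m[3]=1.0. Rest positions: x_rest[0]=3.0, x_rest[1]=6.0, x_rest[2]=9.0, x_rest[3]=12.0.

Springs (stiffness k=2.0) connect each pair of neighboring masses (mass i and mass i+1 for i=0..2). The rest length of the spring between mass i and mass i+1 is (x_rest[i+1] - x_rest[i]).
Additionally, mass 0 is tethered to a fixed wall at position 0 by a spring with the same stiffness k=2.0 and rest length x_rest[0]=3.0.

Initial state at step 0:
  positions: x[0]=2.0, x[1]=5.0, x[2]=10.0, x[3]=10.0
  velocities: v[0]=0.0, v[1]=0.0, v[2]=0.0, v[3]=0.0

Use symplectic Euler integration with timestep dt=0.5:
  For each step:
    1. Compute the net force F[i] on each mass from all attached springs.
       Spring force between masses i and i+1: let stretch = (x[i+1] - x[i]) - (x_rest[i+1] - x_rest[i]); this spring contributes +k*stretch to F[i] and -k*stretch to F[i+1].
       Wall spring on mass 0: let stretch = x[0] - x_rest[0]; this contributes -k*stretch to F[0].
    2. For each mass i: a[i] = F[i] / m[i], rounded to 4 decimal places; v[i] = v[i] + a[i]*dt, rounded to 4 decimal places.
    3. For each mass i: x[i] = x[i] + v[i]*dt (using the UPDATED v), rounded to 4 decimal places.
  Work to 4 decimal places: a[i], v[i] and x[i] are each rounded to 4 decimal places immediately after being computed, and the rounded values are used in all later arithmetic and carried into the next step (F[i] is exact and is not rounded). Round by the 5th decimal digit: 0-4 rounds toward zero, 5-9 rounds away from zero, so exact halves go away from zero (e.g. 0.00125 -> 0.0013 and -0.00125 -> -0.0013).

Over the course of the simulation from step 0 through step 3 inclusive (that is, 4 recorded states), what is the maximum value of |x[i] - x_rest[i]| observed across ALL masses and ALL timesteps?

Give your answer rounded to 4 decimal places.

Answer: 2.7500

Derivation:
Step 0: x=[2.0000 5.0000 10.0000 10.0000] v=[0.0000 0.0000 0.0000 0.0000]
Step 1: x=[2.2500 6.0000 7.5000 11.5000] v=[0.5000 2.0000 -5.0000 3.0000]
Step 2: x=[2.8750 5.8750 6.2500 12.5000] v=[1.2500 -0.2500 -2.5000 2.0000]
Step 3: x=[3.5313 4.4375 7.9375 11.8750] v=[1.3125 -2.8750 3.3750 -1.2500]
Max displacement = 2.7500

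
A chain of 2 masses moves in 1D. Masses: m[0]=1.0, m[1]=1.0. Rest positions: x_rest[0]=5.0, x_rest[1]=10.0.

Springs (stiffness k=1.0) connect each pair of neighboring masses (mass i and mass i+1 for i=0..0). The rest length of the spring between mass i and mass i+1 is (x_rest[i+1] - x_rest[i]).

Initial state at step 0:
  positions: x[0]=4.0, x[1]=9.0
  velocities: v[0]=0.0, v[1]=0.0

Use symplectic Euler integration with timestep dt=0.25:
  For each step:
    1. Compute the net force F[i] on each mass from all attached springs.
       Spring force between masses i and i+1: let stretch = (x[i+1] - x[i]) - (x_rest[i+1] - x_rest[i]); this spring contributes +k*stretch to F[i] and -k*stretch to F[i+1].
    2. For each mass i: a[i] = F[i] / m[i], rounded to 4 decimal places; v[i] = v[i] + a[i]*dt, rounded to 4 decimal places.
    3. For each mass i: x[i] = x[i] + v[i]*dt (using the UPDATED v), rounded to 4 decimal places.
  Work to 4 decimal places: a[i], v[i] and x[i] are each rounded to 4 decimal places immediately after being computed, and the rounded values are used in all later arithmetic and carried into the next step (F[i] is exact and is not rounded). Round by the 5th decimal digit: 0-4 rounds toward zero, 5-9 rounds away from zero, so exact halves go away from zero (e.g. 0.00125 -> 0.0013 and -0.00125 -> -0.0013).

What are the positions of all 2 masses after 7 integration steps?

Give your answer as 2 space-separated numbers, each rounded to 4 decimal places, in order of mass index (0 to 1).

Step 0: x=[4.0000 9.0000] v=[0.0000 0.0000]
Step 1: x=[4.0000 9.0000] v=[0.0000 0.0000]
Step 2: x=[4.0000 9.0000] v=[0.0000 0.0000]
Step 3: x=[4.0000 9.0000] v=[0.0000 0.0000]
Step 4: x=[4.0000 9.0000] v=[0.0000 0.0000]
Step 5: x=[4.0000 9.0000] v=[0.0000 0.0000]
Step 6: x=[4.0000 9.0000] v=[0.0000 0.0000]
Step 7: x=[4.0000 9.0000] v=[0.0000 0.0000]

Answer: 4.0000 9.0000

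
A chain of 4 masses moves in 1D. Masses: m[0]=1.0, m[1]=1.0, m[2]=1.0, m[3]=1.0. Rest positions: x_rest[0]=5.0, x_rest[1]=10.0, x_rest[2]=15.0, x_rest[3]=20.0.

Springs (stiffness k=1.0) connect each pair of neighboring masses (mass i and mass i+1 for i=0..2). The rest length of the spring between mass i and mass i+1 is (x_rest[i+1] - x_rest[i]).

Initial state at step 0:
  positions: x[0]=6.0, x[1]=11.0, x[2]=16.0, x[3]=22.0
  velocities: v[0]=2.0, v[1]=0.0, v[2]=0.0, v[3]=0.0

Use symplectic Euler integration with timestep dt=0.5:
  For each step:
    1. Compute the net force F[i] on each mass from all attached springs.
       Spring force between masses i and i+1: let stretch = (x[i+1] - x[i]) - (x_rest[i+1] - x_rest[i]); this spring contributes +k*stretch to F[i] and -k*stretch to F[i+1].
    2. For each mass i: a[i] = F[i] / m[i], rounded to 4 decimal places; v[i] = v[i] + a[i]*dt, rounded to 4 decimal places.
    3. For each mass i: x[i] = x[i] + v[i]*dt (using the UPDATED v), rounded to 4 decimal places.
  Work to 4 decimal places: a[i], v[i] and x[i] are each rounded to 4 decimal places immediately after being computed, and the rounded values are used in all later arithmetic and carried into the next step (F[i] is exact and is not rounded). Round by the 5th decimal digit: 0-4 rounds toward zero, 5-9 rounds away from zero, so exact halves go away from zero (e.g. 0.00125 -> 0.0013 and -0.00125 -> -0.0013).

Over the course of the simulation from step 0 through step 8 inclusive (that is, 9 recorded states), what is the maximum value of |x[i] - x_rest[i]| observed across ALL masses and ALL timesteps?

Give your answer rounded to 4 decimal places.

Answer: 3.9471

Derivation:
Step 0: x=[6.0000 11.0000 16.0000 22.0000] v=[2.0000 0.0000 0.0000 0.0000]
Step 1: x=[7.0000 11.0000 16.2500 21.7500] v=[2.0000 0.0000 0.5000 -0.5000]
Step 2: x=[7.7500 11.3125 16.5625 21.3750] v=[1.5000 0.6250 0.6250 -0.7500]
Step 3: x=[8.1407 12.0469 16.7657 21.0469] v=[0.7813 1.4688 0.4063 -0.6563]
Step 4: x=[8.2579 12.9845 16.8595 20.8985] v=[0.2344 1.8751 0.1875 -0.2969]
Step 5: x=[8.3068 13.7092 16.9943 20.9903] v=[0.0977 1.4493 0.2695 0.1836]
Step 6: x=[8.4563 13.9046 17.3068 21.3331] v=[0.2989 0.3907 0.6250 0.6856]
Step 7: x=[8.7179 13.5884 17.7754 21.9194] v=[0.5231 -0.6324 0.9371 1.1725]
Step 8: x=[8.9471 13.1013 18.2332 22.7197] v=[0.4584 -0.9742 0.9156 1.6005]
Max displacement = 3.9471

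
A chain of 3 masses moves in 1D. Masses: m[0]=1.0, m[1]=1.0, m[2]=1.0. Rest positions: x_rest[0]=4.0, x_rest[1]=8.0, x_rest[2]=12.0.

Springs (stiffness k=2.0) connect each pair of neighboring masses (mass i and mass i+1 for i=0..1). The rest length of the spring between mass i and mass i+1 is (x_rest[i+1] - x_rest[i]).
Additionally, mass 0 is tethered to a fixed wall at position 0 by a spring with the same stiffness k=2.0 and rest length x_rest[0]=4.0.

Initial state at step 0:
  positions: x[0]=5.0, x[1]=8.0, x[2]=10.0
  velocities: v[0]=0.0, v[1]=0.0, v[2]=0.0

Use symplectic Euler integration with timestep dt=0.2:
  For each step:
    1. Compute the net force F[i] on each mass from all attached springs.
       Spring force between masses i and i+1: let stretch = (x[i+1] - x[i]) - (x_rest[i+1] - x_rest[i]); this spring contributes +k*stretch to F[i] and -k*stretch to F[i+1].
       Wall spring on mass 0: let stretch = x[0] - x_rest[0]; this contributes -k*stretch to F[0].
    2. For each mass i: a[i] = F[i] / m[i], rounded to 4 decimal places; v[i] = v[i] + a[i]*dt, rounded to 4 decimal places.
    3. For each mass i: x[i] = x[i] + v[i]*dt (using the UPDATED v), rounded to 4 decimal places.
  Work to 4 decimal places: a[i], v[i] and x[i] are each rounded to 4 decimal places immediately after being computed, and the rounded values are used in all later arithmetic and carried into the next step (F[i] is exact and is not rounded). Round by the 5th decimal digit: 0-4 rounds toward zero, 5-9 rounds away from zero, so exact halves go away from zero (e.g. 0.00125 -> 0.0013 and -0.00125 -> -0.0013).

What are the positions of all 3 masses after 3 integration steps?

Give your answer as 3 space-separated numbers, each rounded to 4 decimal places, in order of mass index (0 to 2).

Answer: 4.1340 7.5820 10.8666

Derivation:
Step 0: x=[5.0000 8.0000 10.0000] v=[0.0000 0.0000 0.0000]
Step 1: x=[4.8400 7.9200 10.1600] v=[-0.8000 -0.4000 0.8000]
Step 2: x=[4.5392 7.7728 10.4608] v=[-1.5040 -0.7360 1.5040]
Step 3: x=[4.1340 7.5820 10.8666] v=[-2.0262 -0.9542 2.0288]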